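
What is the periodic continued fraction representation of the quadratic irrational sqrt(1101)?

[33; (5, 1, 1, 16, 22, 16, 1, 1, 5, 66)]

Write x_i = (sqrt(1101) + m_i)/d_i with (m_0, d_0) = (0, 1). a_0 = floor(sqrt(1101)) = 33, since 33^2 = 1089 <= 1101 < 1156 = 34^2.
Iterate m_{i+1} = d_i*a_i - m_i, d_{i+1} = (1101 - m_{i+1}^2)/d_i, a_{i+1} = floor((a_0 + m_{i+1})/d_{i+1}):
  m_1 = 1*33 - 0 = 33, d_1 = (1101 - 33^2)/1 = 12/1 = 12, a_1 = floor((33 + 33)/12) = 5.
  m_2 = 12*5 - 33 = 27, d_2 = (1101 - 27^2)/12 = 372/12 = 31, a_2 = floor((33 + 27)/31) = 1.
  m_3 = 31*1 - 27 = 4, d_3 = (1101 - 4^2)/31 = 1085/31 = 35, a_3 = floor((33 + 4)/35) = 1.
  m_4 = 35*1 - 4 = 31, d_4 = (1101 - 31^2)/35 = 140/35 = 4, a_4 = floor((33 + 31)/4) = 16.
  m_5 = 4*16 - 31 = 33, d_5 = (1101 - 33^2)/4 = 12/4 = 3, a_5 = floor((33 + 33)/3) = 22.
  m_6 = 3*22 - 33 = 33, d_6 = (1101 - 33^2)/3 = 12/3 = 4, a_6 = floor((33 + 33)/4) = 16.
  m_7 = 4*16 - 33 = 31, d_7 = (1101 - 31^2)/4 = 140/4 = 35, a_7 = floor((33 + 31)/35) = 1.
  m_8 = 35*1 - 31 = 4, d_8 = (1101 - 4^2)/35 = 1085/35 = 31, a_8 = floor((33 + 4)/31) = 1.
  m_9 = 31*1 - 4 = 27, d_9 = (1101 - 27^2)/31 = 372/31 = 12, a_9 = floor((33 + 27)/12) = 5.
  m_10 = 12*5 - 27 = 33, d_10 = (1101 - 33^2)/12 = 12/12 = 1, a_10 = floor((33 + 33)/1) = 66.
  m_11 = 1*66 - 33 = 33, d_11 = (1101 - 33^2)/1 = 12/1 = 12: (m_11, d_11) = (m_1, d_1) = (33, 12), so from here the quotients repeat a_1, ..., a_10; the period length is 10.
Hence the expansion of sqrt(1101) is a_0 = 33 followed by the repeating block 5, 1, 1, 16, 22, 16, 1, 1, 5, 66 (period 10).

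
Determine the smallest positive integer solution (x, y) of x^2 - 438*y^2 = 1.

First expand sqrt(438) as a continued fraction. With x_i = (sqrt(438) + m_i)/d_i and (m_0, d_0) = (0, 1): a_0 = floor(sqrt(438)) = 20, since 20^2 = 400 <= 438 < 441 = 21^2.
Iterate m_{i+1} = d_i*a_i - m_i, d_{i+1} = (438 - m_{i+1}^2)/d_i, a_{i+1} = floor((a_0 + m_{i+1})/d_{i+1}):
  m_1 = 1*20 - 0 = 20, d_1 = (438 - 20^2)/1 = 38/1 = 38, a_1 = floor((20 + 20)/38) = 1.
  m_2 = 38*1 - 20 = 18, d_2 = (438 - 18^2)/38 = 114/38 = 3, a_2 = floor((20 + 18)/3) = 12.
  m_3 = 3*12 - 18 = 18, d_3 = (438 - 18^2)/3 = 114/3 = 38, a_3 = floor((20 + 18)/38) = 1.
  m_4 = 38*1 - 18 = 20, d_4 = (438 - 20^2)/38 = 38/38 = 1, a_4 = floor((20 + 20)/1) = 40.
  m_5 = 1*40 - 20 = 20, d_5 = (438 - 20^2)/1 = 38/1 = 38: (m_5, d_5) = (m_1, d_1) = (20, 38), so from here the quotients repeat a_1, ..., a_4; the period length is 4.
So sqrt(438) = [20; (1, 12, 1, 40)] with period length k = 4.
k is even, so the fundamental solution of x^2 - 438y^2 = 1 is (p_{k-1}, q_{k-1}) = (p_3, q_3); compute convergents through index 3.
Convergents (p_i = a_i*p_{i-1} + p_{i-2}, q_i = a_i*q_{i-1} + q_{i-2} with p_{-2}=0, p_{-1}=1, q_{-2}=1, q_{-1}=0):
  i=0: a_0=20, p_0 = 20*1 + 0 = 20, q_0 = 20*0 + 1 = 1.
  i=1: a_1=1, p_1 = 1*20 + 1 = 21, q_1 = 1*1 + 0 = 1.
  i=2: a_2=12, p_2 = 12*21 + 20 = 272, q_2 = 12*1 + 1 = 13.
  i=3: a_3=1, p_3 = 1*272 + 21 = 293, q_3 = 1*13 + 1 = 14.
Check: 293^2 - 438*14^2 = 85849 - 85848 = 1, so (x, y) = (293, 14) solves the equation, and by the theorem it is the least positive solution.

(x, y) = (293, 14)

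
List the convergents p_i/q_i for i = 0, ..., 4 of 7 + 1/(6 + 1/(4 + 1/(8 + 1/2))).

Using the convergent recurrence p_i = a_i*p_{i-1} + p_{i-2}, q_i = a_i*q_{i-1} + q_{i-2} with p_{-2}=0, p_{-1}=1, q_{-2}=1, q_{-1}=0:
  i=0: a_0=7, p_0 = 7*1 + 0 = 7, q_0 = 7*0 + 1 = 1.
  i=1: a_1=6, p_1 = 6*7 + 1 = 43, q_1 = 6*1 + 0 = 6.
  i=2: a_2=4, p_2 = 4*43 + 7 = 179, q_2 = 4*6 + 1 = 25.
  i=3: a_3=8, p_3 = 8*179 + 43 = 1475, q_3 = 8*25 + 6 = 206.
  i=4: a_4=2, p_4 = 2*1475 + 179 = 3129, q_4 = 2*206 + 25 = 437.

7/1, 43/6, 179/25, 1475/206, 3129/437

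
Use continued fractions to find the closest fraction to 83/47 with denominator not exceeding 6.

7/4

Expand x = 83/47 as a continued fraction with the Euclidean algorithm:
  83 = 1*47 + 36, so a_0 = 1.
  47 = 1*36 + 11, so a_1 = 1.
  36 = 3*11 + 3, so a_2 = 3.
  11 = 3*3 + 2, so a_3 = 3.
  3 = 1*2 + 1, so a_4 = 1.
  2 = 2*1 + 0, so a_5 = 2.
so x = [1; 1, 3, 3, 1, 2].
Convergents (p_i = a_i*p_{i-1} + p_{i-2}, q_i = a_i*q_{i-1} + q_{i-2} with p_{-2}=0, p_{-1}=1, q_{-2}=1, q_{-1}=0), until the denominator exceeds 6:
  i=0: a_0=1, p_0 = 1*1 + 0 = 1, q_0 = 1*0 + 1 = 1.
  i=1: a_1=1, p_1 = 1*1 + 1 = 2, q_1 = 1*1 + 0 = 1.
  i=2: a_2=3, p_2 = 3*2 + 1 = 7, q_2 = 3*1 + 1 = 4.
  i=3: a_3=3, p_3 = 3*7 + 2 = 23, q_3 = 3*4 + 1 = 13.
q_3 = 13 > 6, so the last convergent with denominator <= 6 is p_2/q_2 = 7/4.
The closest fraction with denominator <= 6 is either p_2/q_2 or the intermediate fraction (k*p_2 + p_1)/(k*q_2 + q_1) with the largest k >= 1 whose denominator stays <= 6; these approach x as k grows, and every other convergent or intermediate fraction in range is farther away.
Largest k: floor((6 - q_1)/q_2) = floor((6 - 1)/4) = 1.
That gives (1*7 + 2)/(1*4 + 1) = 9/5.
Compare the errors: |x - 7/4| = |83*4 - 7*47|/(47*4) = 3/188, and |x - 9/5| = |83*5 - 9*47|/(47*5) = 8/235.
Cross-multiplying, 3*235 = 705 < 1504 = 8*188, so 3/188 is smaller: the convergent 7/4 is closer to x than 9/5.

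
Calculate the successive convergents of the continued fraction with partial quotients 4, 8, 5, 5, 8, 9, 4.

4/1, 33/8, 169/41, 878/213, 7193/1745, 65615/15918, 269653/65417

Using the convergent recurrence p_i = a_i*p_{i-1} + p_{i-2}, q_i = a_i*q_{i-1} + q_{i-2} with p_{-2}=0, p_{-1}=1, q_{-2}=1, q_{-1}=0:
  i=0: a_0=4, p_0 = 4*1 + 0 = 4, q_0 = 4*0 + 1 = 1.
  i=1: a_1=8, p_1 = 8*4 + 1 = 33, q_1 = 8*1 + 0 = 8.
  i=2: a_2=5, p_2 = 5*33 + 4 = 169, q_2 = 5*8 + 1 = 41.
  i=3: a_3=5, p_3 = 5*169 + 33 = 878, q_3 = 5*41 + 8 = 213.
  i=4: a_4=8, p_4 = 8*878 + 169 = 7193, q_4 = 8*213 + 41 = 1745.
  i=5: a_5=9, p_5 = 9*7193 + 878 = 65615, q_5 = 9*1745 + 213 = 15918.
  i=6: a_6=4, p_6 = 4*65615 + 7193 = 269653, q_6 = 4*15918 + 1745 = 65417.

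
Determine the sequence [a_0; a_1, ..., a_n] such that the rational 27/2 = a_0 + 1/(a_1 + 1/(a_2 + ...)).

Run the Euclidean algorithm on 27 and 2; the successive quotients are the partial quotients a_0, a_1, ... (each step inverts the fractional part left over by the previous one):
  27 = 13*2 + 1, so a_0 = 13.
  2 = 2*1 + 0, so a_1 = 2.
The remainder reaches 0 after 2 divisions, so the expansion has 2 partial quotients, read off in order.

[13; 2]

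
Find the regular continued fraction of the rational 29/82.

Run the Euclidean algorithm on 29 and 82; the successive quotients are the partial quotients a_0, a_1, ... (each step inverts the fractional part left over by the previous one):
  29 = 0*82 + 29, so a_0 = 0.
  82 = 2*29 + 24, so a_1 = 2.
  29 = 1*24 + 5, so a_2 = 1.
  24 = 4*5 + 4, so a_3 = 4.
  5 = 1*4 + 1, so a_4 = 1.
  4 = 4*1 + 0, so a_5 = 4.
The remainder reaches 0 after 6 divisions, so the expansion has 6 partial quotients, read off in order.

[0; 2, 1, 4, 1, 4]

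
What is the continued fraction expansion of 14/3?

[4; 1, 2]

Run the Euclidean algorithm on 14 and 3; the successive quotients are the partial quotients a_0, a_1, ... (each step inverts the fractional part left over by the previous one):
  14 = 4*3 + 2, so a_0 = 4.
  3 = 1*2 + 1, so a_1 = 1.
  2 = 2*1 + 0, so a_2 = 2.
The remainder reaches 0 after 3 divisions, so the expansion has 3 partial quotients, read off in order.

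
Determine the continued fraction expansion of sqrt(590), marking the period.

Write x_i = (sqrt(590) + m_i)/d_i with (m_0, d_0) = (0, 1). a_0 = floor(sqrt(590)) = 24, since 24^2 = 576 <= 590 < 625 = 25^2.
Iterate m_{i+1} = d_i*a_i - m_i, d_{i+1} = (590 - m_{i+1}^2)/d_i, a_{i+1} = floor((a_0 + m_{i+1})/d_{i+1}):
  m_1 = 1*24 - 0 = 24, d_1 = (590 - 24^2)/1 = 14/1 = 14, a_1 = floor((24 + 24)/14) = 3.
  m_2 = 14*3 - 24 = 18, d_2 = (590 - 18^2)/14 = 266/14 = 19, a_2 = floor((24 + 18)/19) = 2.
  m_3 = 19*2 - 18 = 20, d_3 = (590 - 20^2)/19 = 190/19 = 10, a_3 = floor((24 + 20)/10) = 4.
  m_4 = 10*4 - 20 = 20, d_4 = (590 - 20^2)/10 = 190/10 = 19, a_4 = floor((24 + 20)/19) = 2.
  m_5 = 19*2 - 20 = 18, d_5 = (590 - 18^2)/19 = 266/19 = 14, a_5 = floor((24 + 18)/14) = 3.
  m_6 = 14*3 - 18 = 24, d_6 = (590 - 24^2)/14 = 14/14 = 1, a_6 = floor((24 + 24)/1) = 48.
  m_7 = 1*48 - 24 = 24, d_7 = (590 - 24^2)/1 = 14/1 = 14: (m_7, d_7) = (m_1, d_1) = (24, 14), so from here the quotients repeat a_1, ..., a_6; the period length is 6.
Hence the expansion of sqrt(590) is a_0 = 24 followed by the repeating block 3, 2, 4, 2, 3, 48 (period 6).

[24; (3, 2, 4, 2, 3, 48)]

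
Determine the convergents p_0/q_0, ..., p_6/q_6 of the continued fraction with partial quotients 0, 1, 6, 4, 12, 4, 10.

0/1, 1/1, 6/7, 25/29, 306/355, 1249/1449, 12796/14845

Using the convergent recurrence p_i = a_i*p_{i-1} + p_{i-2}, q_i = a_i*q_{i-1} + q_{i-2} with p_{-2}=0, p_{-1}=1, q_{-2}=1, q_{-1}=0:
  i=0: a_0=0, p_0 = 0*1 + 0 = 0, q_0 = 0*0 + 1 = 1.
  i=1: a_1=1, p_1 = 1*0 + 1 = 1, q_1 = 1*1 + 0 = 1.
  i=2: a_2=6, p_2 = 6*1 + 0 = 6, q_2 = 6*1 + 1 = 7.
  i=3: a_3=4, p_3 = 4*6 + 1 = 25, q_3 = 4*7 + 1 = 29.
  i=4: a_4=12, p_4 = 12*25 + 6 = 306, q_4 = 12*29 + 7 = 355.
  i=5: a_5=4, p_5 = 4*306 + 25 = 1249, q_5 = 4*355 + 29 = 1449.
  i=6: a_6=10, p_6 = 10*1249 + 306 = 12796, q_6 = 10*1449 + 355 = 14845.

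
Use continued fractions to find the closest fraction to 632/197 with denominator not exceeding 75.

77/24

Expand x = 632/197 as a continued fraction with the Euclidean algorithm:
  632 = 3*197 + 41, so a_0 = 3.
  197 = 4*41 + 33, so a_1 = 4.
  41 = 1*33 + 8, so a_2 = 1.
  33 = 4*8 + 1, so a_3 = 4.
  8 = 8*1 + 0, so a_4 = 8.
so x = [3; 4, 1, 4, 8].
Convergents (p_i = a_i*p_{i-1} + p_{i-2}, q_i = a_i*q_{i-1} + q_{i-2} with p_{-2}=0, p_{-1}=1, q_{-2}=1, q_{-1}=0), until the denominator exceeds 75:
  i=0: a_0=3, p_0 = 3*1 + 0 = 3, q_0 = 3*0 + 1 = 1.
  i=1: a_1=4, p_1 = 4*3 + 1 = 13, q_1 = 4*1 + 0 = 4.
  i=2: a_2=1, p_2 = 1*13 + 3 = 16, q_2 = 1*4 + 1 = 5.
  i=3: a_3=4, p_3 = 4*16 + 13 = 77, q_3 = 4*5 + 4 = 24.
  i=4: a_4=8, p_4 = 8*77 + 16 = 632, q_4 = 8*24 + 5 = 197.
q_4 = 197 > 75, so the last convergent with denominator <= 75 is p_3/q_3 = 77/24.
The closest fraction with denominator <= 75 is either p_3/q_3 or the intermediate fraction (k*p_3 + p_2)/(k*q_3 + q_2) with the largest k >= 1 whose denominator stays <= 75; these approach x as k grows, and every other convergent or intermediate fraction in range is farther away.
Largest k: floor((75 - q_2)/q_3) = floor((75 - 5)/24) = 2.
That gives (2*77 + 16)/(2*24 + 5) = 170/53.
Compare the errors: |x - 77/24| = |632*24 - 77*197|/(197*24) = 1/4728, and |x - 170/53| = |632*53 - 170*197|/(197*53) = 6/10441.
Cross-multiplying, 1*10441 = 10441 < 28368 = 6*4728, so 1/4728 is smaller: the convergent 77/24 is closer to x than 170/53.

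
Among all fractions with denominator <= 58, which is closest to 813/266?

Expand x = 813/266 as a continued fraction with the Euclidean algorithm:
  813 = 3*266 + 15, so a_0 = 3.
  266 = 17*15 + 11, so a_1 = 17.
  15 = 1*11 + 4, so a_2 = 1.
  11 = 2*4 + 3, so a_3 = 2.
  4 = 1*3 + 1, so a_4 = 1.
  3 = 3*1 + 0, so a_5 = 3.
so x = [3; 17, 1, 2, 1, 3].
Convergents (p_i = a_i*p_{i-1} + p_{i-2}, q_i = a_i*q_{i-1} + q_{i-2} with p_{-2}=0, p_{-1}=1, q_{-2}=1, q_{-1}=0), until the denominator exceeds 58:
  i=0: a_0=3, p_0 = 3*1 + 0 = 3, q_0 = 3*0 + 1 = 1.
  i=1: a_1=17, p_1 = 17*3 + 1 = 52, q_1 = 17*1 + 0 = 17.
  i=2: a_2=1, p_2 = 1*52 + 3 = 55, q_2 = 1*17 + 1 = 18.
  i=3: a_3=2, p_3 = 2*55 + 52 = 162, q_3 = 2*18 + 17 = 53.
  i=4: a_4=1, p_4 = 1*162 + 55 = 217, q_4 = 1*53 + 18 = 71.
q_4 = 71 > 58, so the last convergent with denominator <= 58 is p_3/q_3 = 162/53.
The closest fraction with denominator <= 58 is either p_3/q_3 or the intermediate fraction (k*p_3 + p_2)/(k*q_3 + q_2) with the largest k >= 1 whose denominator stays <= 58; these approach x as k grows, and every other convergent or intermediate fraction in range is farther away.
Largest k: floor((58 - q_2)/q_3) = floor((58 - 18)/53) = 0.
Since k = 0, no intermediate fraction beyond p_3/q_3 has denominator <= 58, so the convergent 162/53 is the closest (its error is |813*53 - 162*266|/(266*53) = 3/14098).

162/53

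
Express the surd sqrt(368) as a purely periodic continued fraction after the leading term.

Write x_i = (sqrt(368) + m_i)/d_i with (m_0, d_0) = (0, 1). a_0 = floor(sqrt(368)) = 19, since 19^2 = 361 <= 368 < 400 = 20^2.
Iterate m_{i+1} = d_i*a_i - m_i, d_{i+1} = (368 - m_{i+1}^2)/d_i, a_{i+1} = floor((a_0 + m_{i+1})/d_{i+1}):
  m_1 = 1*19 - 0 = 19, d_1 = (368 - 19^2)/1 = 7/1 = 7, a_1 = floor((19 + 19)/7) = 5.
  m_2 = 7*5 - 19 = 16, d_2 = (368 - 16^2)/7 = 112/7 = 16, a_2 = floor((19 + 16)/16) = 2.
  m_3 = 16*2 - 16 = 16, d_3 = (368 - 16^2)/16 = 112/16 = 7, a_3 = floor((19 + 16)/7) = 5.
  m_4 = 7*5 - 16 = 19, d_4 = (368 - 19^2)/7 = 7/7 = 1, a_4 = floor((19 + 19)/1) = 38.
  m_5 = 1*38 - 19 = 19, d_5 = (368 - 19^2)/1 = 7/1 = 7: (m_5, d_5) = (m_1, d_1) = (19, 7), so from here the quotients repeat a_1, ..., a_4; the period length is 4.
Hence the expansion of sqrt(368) is a_0 = 19 followed by the repeating block 5, 2, 5, 38 (period 4).

[19; (5, 2, 5, 38)]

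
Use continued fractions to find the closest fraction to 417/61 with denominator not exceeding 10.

Expand x = 417/61 as a continued fraction with the Euclidean algorithm:
  417 = 6*61 + 51, so a_0 = 6.
  61 = 1*51 + 10, so a_1 = 1.
  51 = 5*10 + 1, so a_2 = 5.
  10 = 10*1 + 0, so a_3 = 10.
so x = [6; 1, 5, 10].
Convergents (p_i = a_i*p_{i-1} + p_{i-2}, q_i = a_i*q_{i-1} + q_{i-2} with p_{-2}=0, p_{-1}=1, q_{-2}=1, q_{-1}=0), until the denominator exceeds 10:
  i=0: a_0=6, p_0 = 6*1 + 0 = 6, q_0 = 6*0 + 1 = 1.
  i=1: a_1=1, p_1 = 1*6 + 1 = 7, q_1 = 1*1 + 0 = 1.
  i=2: a_2=5, p_2 = 5*7 + 6 = 41, q_2 = 5*1 + 1 = 6.
  i=3: a_3=10, p_3 = 10*41 + 7 = 417, q_3 = 10*6 + 1 = 61.
q_3 = 61 > 10, so the last convergent with denominator <= 10 is p_2/q_2 = 41/6.
The closest fraction with denominator <= 10 is either p_2/q_2 or the intermediate fraction (k*p_2 + p_1)/(k*q_2 + q_1) with the largest k >= 1 whose denominator stays <= 10; these approach x as k grows, and every other convergent or intermediate fraction in range is farther away.
Largest k: floor((10 - q_1)/q_2) = floor((10 - 1)/6) = 1.
That gives (1*41 + 7)/(1*6 + 1) = 48/7.
Compare the errors: |x - 41/6| = |417*6 - 41*61|/(61*6) = 1/366, and |x - 48/7| = |417*7 - 48*61|/(61*7) = 9/427.
Cross-multiplying, 1*427 = 427 < 3294 = 9*366, so 1/366 is smaller: the convergent 41/6 is closer to x than 48/7.

41/6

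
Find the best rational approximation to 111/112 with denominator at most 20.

Expand x = 111/112 as a continued fraction with the Euclidean algorithm:
  111 = 0*112 + 111, so a_0 = 0.
  112 = 1*111 + 1, so a_1 = 1.
  111 = 111*1 + 0, so a_2 = 111.
so x = [0; 1, 111].
Convergents (p_i = a_i*p_{i-1} + p_{i-2}, q_i = a_i*q_{i-1} + q_{i-2} with p_{-2}=0, p_{-1}=1, q_{-2}=1, q_{-1}=0), until the denominator exceeds 20:
  i=0: a_0=0, p_0 = 0*1 + 0 = 0, q_0 = 0*0 + 1 = 1.
  i=1: a_1=1, p_1 = 1*0 + 1 = 1, q_1 = 1*1 + 0 = 1.
  i=2: a_2=111, p_2 = 111*1 + 0 = 111, q_2 = 111*1 + 1 = 112.
q_2 = 112 > 20, so the last convergent with denominator <= 20 is p_1/q_1 = 1/1.
The closest fraction with denominator <= 20 is either p_1/q_1 or the intermediate fraction (k*p_1 + p_0)/(k*q_1 + q_0) with the largest k >= 1 whose denominator stays <= 20; these approach x as k grows, and every other convergent or intermediate fraction in range is farther away.
Largest k: floor((20 - q_0)/q_1) = floor((20 - 1)/1) = 19.
That gives (19*1 + 0)/(19*1 + 1) = 19/20.
Compare the errors: |x - 1/1| = |111*1 - 1*112|/(112*1) = 1/112, and |x - 19/20| = |111*20 - 19*112|/(112*20) = 92/2240.
Cross-multiplying, 1*2240 = 2240 < 10304 = 92*112, so 1/112 is smaller: the convergent 1/1 is closer to x than 19/20.

1/1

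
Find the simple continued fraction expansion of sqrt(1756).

Write x_i = (sqrt(1756) + m_i)/d_i with (m_0, d_0) = (0, 1). a_0 = floor(sqrt(1756)) = 41, since 41^2 = 1681 <= 1756 < 1764 = 42^2.
Iterate m_{i+1} = d_i*a_i - m_i, d_{i+1} = (1756 - m_{i+1}^2)/d_i, a_{i+1} = floor((a_0 + m_{i+1})/d_{i+1}):
  m_1 = 1*41 - 0 = 41, d_1 = (1756 - 41^2)/1 = 75/1 = 75, a_1 = floor((41 + 41)/75) = 1.
  m_2 = 75*1 - 41 = 34, d_2 = (1756 - 34^2)/75 = 600/75 = 8, a_2 = floor((41 + 34)/8) = 9.
  m_3 = 8*9 - 34 = 38, d_3 = (1756 - 38^2)/8 = 312/8 = 39, a_3 = floor((41 + 38)/39) = 2.
  m_4 = 39*2 - 38 = 40, d_4 = (1756 - 40^2)/39 = 156/39 = 4, a_4 = floor((41 + 40)/4) = 20.
  m_5 = 4*20 - 40 = 40, d_5 = (1756 - 40^2)/4 = 156/4 = 39, a_5 = floor((41 + 40)/39) = 2.
  m_6 = 39*2 - 40 = 38, d_6 = (1756 - 38^2)/39 = 312/39 = 8, a_6 = floor((41 + 38)/8) = 9.
  m_7 = 8*9 - 38 = 34, d_7 = (1756 - 34^2)/8 = 600/8 = 75, a_7 = floor((41 + 34)/75) = 1.
  m_8 = 75*1 - 34 = 41, d_8 = (1756 - 41^2)/75 = 75/75 = 1, a_8 = floor((41 + 41)/1) = 82.
  m_9 = 1*82 - 41 = 41, d_9 = (1756 - 41^2)/1 = 75/1 = 75: (m_9, d_9) = (m_1, d_1) = (41, 75), so from here the quotients repeat a_1, ..., a_8; the period length is 8.
Hence the expansion of sqrt(1756) is a_0 = 41 followed by the repeating block 1, 9, 2, 20, 2, 9, 1, 82 (period 8).

[41; (1, 9, 2, 20, 2, 9, 1, 82)]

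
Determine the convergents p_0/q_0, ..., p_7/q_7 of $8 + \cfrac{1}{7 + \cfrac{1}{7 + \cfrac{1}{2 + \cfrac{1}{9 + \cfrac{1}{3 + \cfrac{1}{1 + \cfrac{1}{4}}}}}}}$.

Using the convergent recurrence p_i = a_i*p_{i-1} + p_{i-2}, q_i = a_i*q_{i-1} + q_{i-2} with p_{-2}=0, p_{-1}=1, q_{-2}=1, q_{-1}=0:
  i=0: a_0=8, p_0 = 8*1 + 0 = 8, q_0 = 8*0 + 1 = 1.
  i=1: a_1=7, p_1 = 7*8 + 1 = 57, q_1 = 7*1 + 0 = 7.
  i=2: a_2=7, p_2 = 7*57 + 8 = 407, q_2 = 7*7 + 1 = 50.
  i=3: a_3=2, p_3 = 2*407 + 57 = 871, q_3 = 2*50 + 7 = 107.
  i=4: a_4=9, p_4 = 9*871 + 407 = 8246, q_4 = 9*107 + 50 = 1013.
  i=5: a_5=3, p_5 = 3*8246 + 871 = 25609, q_5 = 3*1013 + 107 = 3146.
  i=6: a_6=1, p_6 = 1*25609 + 8246 = 33855, q_6 = 1*3146 + 1013 = 4159.
  i=7: a_7=4, p_7 = 4*33855 + 25609 = 161029, q_7 = 4*4159 + 3146 = 19782.

8/1, 57/7, 407/50, 871/107, 8246/1013, 25609/3146, 33855/4159, 161029/19782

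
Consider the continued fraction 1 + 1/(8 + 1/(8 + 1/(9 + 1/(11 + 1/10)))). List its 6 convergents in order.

1/1, 9/8, 73/65, 666/593, 7399/6588, 74656/66473

Using the convergent recurrence p_i = a_i*p_{i-1} + p_{i-2}, q_i = a_i*q_{i-1} + q_{i-2} with p_{-2}=0, p_{-1}=1, q_{-2}=1, q_{-1}=0:
  i=0: a_0=1, p_0 = 1*1 + 0 = 1, q_0 = 1*0 + 1 = 1.
  i=1: a_1=8, p_1 = 8*1 + 1 = 9, q_1 = 8*1 + 0 = 8.
  i=2: a_2=8, p_2 = 8*9 + 1 = 73, q_2 = 8*8 + 1 = 65.
  i=3: a_3=9, p_3 = 9*73 + 9 = 666, q_3 = 9*65 + 8 = 593.
  i=4: a_4=11, p_4 = 11*666 + 73 = 7399, q_4 = 11*593 + 65 = 6588.
  i=5: a_5=10, p_5 = 10*7399 + 666 = 74656, q_5 = 10*6588 + 593 = 66473.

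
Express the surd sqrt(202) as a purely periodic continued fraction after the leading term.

Write x_i = (sqrt(202) + m_i)/d_i with (m_0, d_0) = (0, 1). a_0 = floor(sqrt(202)) = 14, since 14^2 = 196 <= 202 < 225 = 15^2.
Iterate m_{i+1} = d_i*a_i - m_i, d_{i+1} = (202 - m_{i+1}^2)/d_i, a_{i+1} = floor((a_0 + m_{i+1})/d_{i+1}):
  m_1 = 1*14 - 0 = 14, d_1 = (202 - 14^2)/1 = 6/1 = 6, a_1 = floor((14 + 14)/6) = 4.
  m_2 = 6*4 - 14 = 10, d_2 = (202 - 10^2)/6 = 102/6 = 17, a_2 = floor((14 + 10)/17) = 1.
  m_3 = 17*1 - 10 = 7, d_3 = (202 - 7^2)/17 = 153/17 = 9, a_3 = floor((14 + 7)/9) = 2.
  m_4 = 9*2 - 7 = 11, d_4 = (202 - 11^2)/9 = 81/9 = 9, a_4 = floor((14 + 11)/9) = 2.
  m_5 = 9*2 - 11 = 7, d_5 = (202 - 7^2)/9 = 153/9 = 17, a_5 = floor((14 + 7)/17) = 1.
  m_6 = 17*1 - 7 = 10, d_6 = (202 - 10^2)/17 = 102/17 = 6, a_6 = floor((14 + 10)/6) = 4.
  m_7 = 6*4 - 10 = 14, d_7 = (202 - 14^2)/6 = 6/6 = 1, a_7 = floor((14 + 14)/1) = 28.
  m_8 = 1*28 - 14 = 14, d_8 = (202 - 14^2)/1 = 6/1 = 6: (m_8, d_8) = (m_1, d_1) = (14, 6), so from here the quotients repeat a_1, ..., a_7; the period length is 7.
Hence the expansion of sqrt(202) is a_0 = 14 followed by the repeating block 4, 1, 2, 2, 1, 4, 28 (period 7).

[14; (4, 1, 2, 2, 1, 4, 28)]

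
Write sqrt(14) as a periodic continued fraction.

[3; (1, 2, 1, 6)]

Write x_i = (sqrt(14) + m_i)/d_i with (m_0, d_0) = (0, 1). a_0 = floor(sqrt(14)) = 3, since 3^2 = 9 <= 14 < 16 = 4^2.
Iterate m_{i+1} = d_i*a_i - m_i, d_{i+1} = (14 - m_{i+1}^2)/d_i, a_{i+1} = floor((a_0 + m_{i+1})/d_{i+1}):
  m_1 = 1*3 - 0 = 3, d_1 = (14 - 3^2)/1 = 5/1 = 5, a_1 = floor((3 + 3)/5) = 1.
  m_2 = 5*1 - 3 = 2, d_2 = (14 - 2^2)/5 = 10/5 = 2, a_2 = floor((3 + 2)/2) = 2.
  m_3 = 2*2 - 2 = 2, d_3 = (14 - 2^2)/2 = 10/2 = 5, a_3 = floor((3 + 2)/5) = 1.
  m_4 = 5*1 - 2 = 3, d_4 = (14 - 3^2)/5 = 5/5 = 1, a_4 = floor((3 + 3)/1) = 6.
  m_5 = 1*6 - 3 = 3, d_5 = (14 - 3^2)/1 = 5/1 = 5: (m_5, d_5) = (m_1, d_1) = (3, 5), so from here the quotients repeat a_1, ..., a_4; the period length is 4.
Hence the expansion of sqrt(14) is a_0 = 3 followed by the repeating block 1, 2, 1, 6 (period 4).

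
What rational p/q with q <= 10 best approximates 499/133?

15/4

Expand x = 499/133 as a continued fraction with the Euclidean algorithm:
  499 = 3*133 + 100, so a_0 = 3.
  133 = 1*100 + 33, so a_1 = 1.
  100 = 3*33 + 1, so a_2 = 3.
  33 = 33*1 + 0, so a_3 = 33.
so x = [3; 1, 3, 33].
Convergents (p_i = a_i*p_{i-1} + p_{i-2}, q_i = a_i*q_{i-1} + q_{i-2} with p_{-2}=0, p_{-1}=1, q_{-2}=1, q_{-1}=0), until the denominator exceeds 10:
  i=0: a_0=3, p_0 = 3*1 + 0 = 3, q_0 = 3*0 + 1 = 1.
  i=1: a_1=1, p_1 = 1*3 + 1 = 4, q_1 = 1*1 + 0 = 1.
  i=2: a_2=3, p_2 = 3*4 + 3 = 15, q_2 = 3*1 + 1 = 4.
  i=3: a_3=33, p_3 = 33*15 + 4 = 499, q_3 = 33*4 + 1 = 133.
q_3 = 133 > 10, so the last convergent with denominator <= 10 is p_2/q_2 = 15/4.
The closest fraction with denominator <= 10 is either p_2/q_2 or the intermediate fraction (k*p_2 + p_1)/(k*q_2 + q_1) with the largest k >= 1 whose denominator stays <= 10; these approach x as k grows, and every other convergent or intermediate fraction in range is farther away.
Largest k: floor((10 - q_1)/q_2) = floor((10 - 1)/4) = 2.
That gives (2*15 + 4)/(2*4 + 1) = 34/9.
Compare the errors: |x - 15/4| = |499*4 - 15*133|/(133*4) = 1/532, and |x - 34/9| = |499*9 - 34*133|/(133*9) = 31/1197.
Cross-multiplying, 1*1197 = 1197 < 16492 = 31*532, so 1/532 is smaller: the convergent 15/4 is closer to x than 34/9.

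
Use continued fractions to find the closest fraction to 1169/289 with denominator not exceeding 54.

Expand x = 1169/289 as a continued fraction with the Euclidean algorithm:
  1169 = 4*289 + 13, so a_0 = 4.
  289 = 22*13 + 3, so a_1 = 22.
  13 = 4*3 + 1, so a_2 = 4.
  3 = 3*1 + 0, so a_3 = 3.
so x = [4; 22, 4, 3].
Convergents (p_i = a_i*p_{i-1} + p_{i-2}, q_i = a_i*q_{i-1} + q_{i-2} with p_{-2}=0, p_{-1}=1, q_{-2}=1, q_{-1}=0), until the denominator exceeds 54:
  i=0: a_0=4, p_0 = 4*1 + 0 = 4, q_0 = 4*0 + 1 = 1.
  i=1: a_1=22, p_1 = 22*4 + 1 = 89, q_1 = 22*1 + 0 = 22.
  i=2: a_2=4, p_2 = 4*89 + 4 = 360, q_2 = 4*22 + 1 = 89.
q_2 = 89 > 54, so the last convergent with denominator <= 54 is p_1/q_1 = 89/22.
The closest fraction with denominator <= 54 is either p_1/q_1 or the intermediate fraction (k*p_1 + p_0)/(k*q_1 + q_0) with the largest k >= 1 whose denominator stays <= 54; these approach x as k grows, and every other convergent or intermediate fraction in range is farther away.
Largest k: floor((54 - q_0)/q_1) = floor((54 - 1)/22) = 2.
That gives (2*89 + 4)/(2*22 + 1) = 182/45.
Compare the errors: |x - 89/22| = |1169*22 - 89*289|/(289*22) = 3/6358, and |x - 182/45| = |1169*45 - 182*289|/(289*45) = 7/13005.
Cross-multiplying, 3*13005 = 39015 < 44506 = 7*6358, so 3/6358 is smaller: the convergent 89/22 is closer to x than 182/45.

89/22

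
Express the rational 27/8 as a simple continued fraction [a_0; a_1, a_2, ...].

Run the Euclidean algorithm on 27 and 8; the successive quotients are the partial quotients a_0, a_1, ... (each step inverts the fractional part left over by the previous one):
  27 = 3*8 + 3, so a_0 = 3.
  8 = 2*3 + 2, so a_1 = 2.
  3 = 1*2 + 1, so a_2 = 1.
  2 = 2*1 + 0, so a_3 = 2.
The remainder reaches 0 after 4 divisions, so the expansion has 4 partial quotients, read off in order.

[3; 2, 1, 2]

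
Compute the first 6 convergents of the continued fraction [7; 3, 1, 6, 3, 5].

Using the convergent recurrence p_i = a_i*p_{i-1} + p_{i-2}, q_i = a_i*q_{i-1} + q_{i-2} with p_{-2}=0, p_{-1}=1, q_{-2}=1, q_{-1}=0:
  i=0: a_0=7, p_0 = 7*1 + 0 = 7, q_0 = 7*0 + 1 = 1.
  i=1: a_1=3, p_1 = 3*7 + 1 = 22, q_1 = 3*1 + 0 = 3.
  i=2: a_2=1, p_2 = 1*22 + 7 = 29, q_2 = 1*3 + 1 = 4.
  i=3: a_3=6, p_3 = 6*29 + 22 = 196, q_3 = 6*4 + 3 = 27.
  i=4: a_4=3, p_4 = 3*196 + 29 = 617, q_4 = 3*27 + 4 = 85.
  i=5: a_5=5, p_5 = 5*617 + 196 = 3281, q_5 = 5*85 + 27 = 452.

7/1, 22/3, 29/4, 196/27, 617/85, 3281/452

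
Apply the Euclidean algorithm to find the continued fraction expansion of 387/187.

[2; 14, 2, 1, 1, 2]

Run the Euclidean algorithm on 387 and 187; the successive quotients are the partial quotients a_0, a_1, ... (each step inverts the fractional part left over by the previous one):
  387 = 2*187 + 13, so a_0 = 2.
  187 = 14*13 + 5, so a_1 = 14.
  13 = 2*5 + 3, so a_2 = 2.
  5 = 1*3 + 2, so a_3 = 1.
  3 = 1*2 + 1, so a_4 = 1.
  2 = 2*1 + 0, so a_5 = 2.
The remainder reaches 0 after 6 divisions, so the expansion has 6 partial quotients, read off in order.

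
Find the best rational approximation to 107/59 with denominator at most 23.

29/16

Expand x = 107/59 as a continued fraction with the Euclidean algorithm:
  107 = 1*59 + 48, so a_0 = 1.
  59 = 1*48 + 11, so a_1 = 1.
  48 = 4*11 + 4, so a_2 = 4.
  11 = 2*4 + 3, so a_3 = 2.
  4 = 1*3 + 1, so a_4 = 1.
  3 = 3*1 + 0, so a_5 = 3.
so x = [1; 1, 4, 2, 1, 3].
Convergents (p_i = a_i*p_{i-1} + p_{i-2}, q_i = a_i*q_{i-1} + q_{i-2} with p_{-2}=0, p_{-1}=1, q_{-2}=1, q_{-1}=0), until the denominator exceeds 23:
  i=0: a_0=1, p_0 = 1*1 + 0 = 1, q_0 = 1*0 + 1 = 1.
  i=1: a_1=1, p_1 = 1*1 + 1 = 2, q_1 = 1*1 + 0 = 1.
  i=2: a_2=4, p_2 = 4*2 + 1 = 9, q_2 = 4*1 + 1 = 5.
  i=3: a_3=2, p_3 = 2*9 + 2 = 20, q_3 = 2*5 + 1 = 11.
  i=4: a_4=1, p_4 = 1*20 + 9 = 29, q_4 = 1*11 + 5 = 16.
  i=5: a_5=3, p_5 = 3*29 + 20 = 107, q_5 = 3*16 + 11 = 59.
q_5 = 59 > 23, so the last convergent with denominator <= 23 is p_4/q_4 = 29/16.
The closest fraction with denominator <= 23 is either p_4/q_4 or the intermediate fraction (k*p_4 + p_3)/(k*q_4 + q_3) with the largest k >= 1 whose denominator stays <= 23; these approach x as k grows, and every other convergent or intermediate fraction in range is farther away.
Largest k: floor((23 - q_3)/q_4) = floor((23 - 11)/16) = 0.
Since k = 0, no intermediate fraction beyond p_4/q_4 has denominator <= 23, so the convergent 29/16 is the closest (its error is |107*16 - 29*59|/(59*16) = 1/944).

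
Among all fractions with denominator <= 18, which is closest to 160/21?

Expand x = 160/21 as a continued fraction with the Euclidean algorithm:
  160 = 7*21 + 13, so a_0 = 7.
  21 = 1*13 + 8, so a_1 = 1.
  13 = 1*8 + 5, so a_2 = 1.
  8 = 1*5 + 3, so a_3 = 1.
  5 = 1*3 + 2, so a_4 = 1.
  3 = 1*2 + 1, so a_5 = 1.
  2 = 2*1 + 0, so a_6 = 2.
so x = [7; 1, 1, 1, 1, 1, 2].
Convergents (p_i = a_i*p_{i-1} + p_{i-2}, q_i = a_i*q_{i-1} + q_{i-2} with p_{-2}=0, p_{-1}=1, q_{-2}=1, q_{-1}=0), until the denominator exceeds 18:
  i=0: a_0=7, p_0 = 7*1 + 0 = 7, q_0 = 7*0 + 1 = 1.
  i=1: a_1=1, p_1 = 1*7 + 1 = 8, q_1 = 1*1 + 0 = 1.
  i=2: a_2=1, p_2 = 1*8 + 7 = 15, q_2 = 1*1 + 1 = 2.
  i=3: a_3=1, p_3 = 1*15 + 8 = 23, q_3 = 1*2 + 1 = 3.
  i=4: a_4=1, p_4 = 1*23 + 15 = 38, q_4 = 1*3 + 2 = 5.
  i=5: a_5=1, p_5 = 1*38 + 23 = 61, q_5 = 1*5 + 3 = 8.
  i=6: a_6=2, p_6 = 2*61 + 38 = 160, q_6 = 2*8 + 5 = 21.
q_6 = 21 > 18, so the last convergent with denominator <= 18 is p_5/q_5 = 61/8.
The closest fraction with denominator <= 18 is either p_5/q_5 or the intermediate fraction (k*p_5 + p_4)/(k*q_5 + q_4) with the largest k >= 1 whose denominator stays <= 18; these approach x as k grows, and every other convergent or intermediate fraction in range is farther away.
Largest k: floor((18 - q_4)/q_5) = floor((18 - 5)/8) = 1.
That gives (1*61 + 38)/(1*8 + 5) = 99/13.
Compare the errors: |x - 61/8| = |160*8 - 61*21|/(21*8) = 1/168, and |x - 99/13| = |160*13 - 99*21|/(21*13) = 1/273.
Cross-multiplying, 1*168 = 168 < 273 = 1*273, so 1/273 is smaller: the intermediate fraction 99/13 is closer to x than 61/8.

99/13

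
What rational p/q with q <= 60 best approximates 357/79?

Expand x = 357/79 as a continued fraction with the Euclidean algorithm:
  357 = 4*79 + 41, so a_0 = 4.
  79 = 1*41 + 38, so a_1 = 1.
  41 = 1*38 + 3, so a_2 = 1.
  38 = 12*3 + 2, so a_3 = 12.
  3 = 1*2 + 1, so a_4 = 1.
  2 = 2*1 + 0, so a_5 = 2.
so x = [4; 1, 1, 12, 1, 2].
Convergents (p_i = a_i*p_{i-1} + p_{i-2}, q_i = a_i*q_{i-1} + q_{i-2} with p_{-2}=0, p_{-1}=1, q_{-2}=1, q_{-1}=0), until the denominator exceeds 60:
  i=0: a_0=4, p_0 = 4*1 + 0 = 4, q_0 = 4*0 + 1 = 1.
  i=1: a_1=1, p_1 = 1*4 + 1 = 5, q_1 = 1*1 + 0 = 1.
  i=2: a_2=1, p_2 = 1*5 + 4 = 9, q_2 = 1*1 + 1 = 2.
  i=3: a_3=12, p_3 = 12*9 + 5 = 113, q_3 = 12*2 + 1 = 25.
  i=4: a_4=1, p_4 = 1*113 + 9 = 122, q_4 = 1*25 + 2 = 27.
  i=5: a_5=2, p_5 = 2*122 + 113 = 357, q_5 = 2*27 + 25 = 79.
q_5 = 79 > 60, so the last convergent with denominator <= 60 is p_4/q_4 = 122/27.
The closest fraction with denominator <= 60 is either p_4/q_4 or the intermediate fraction (k*p_4 + p_3)/(k*q_4 + q_3) with the largest k >= 1 whose denominator stays <= 60; these approach x as k grows, and every other convergent or intermediate fraction in range is farther away.
Largest k: floor((60 - q_3)/q_4) = floor((60 - 25)/27) = 1.
That gives (1*122 + 113)/(1*27 + 25) = 235/52.
Compare the errors: |x - 122/27| = |357*27 - 122*79|/(79*27) = 1/2133, and |x - 235/52| = |357*52 - 235*79|/(79*52) = 1/4108.
Cross-multiplying, 1*2133 = 2133 < 4108 = 1*4108, so 1/4108 is smaller: the intermediate fraction 235/52 is closer to x than 122/27.

235/52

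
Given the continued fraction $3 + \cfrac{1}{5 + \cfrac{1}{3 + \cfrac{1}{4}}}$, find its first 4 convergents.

3/1, 16/5, 51/16, 220/69

Using the convergent recurrence p_i = a_i*p_{i-1} + p_{i-2}, q_i = a_i*q_{i-1} + q_{i-2} with p_{-2}=0, p_{-1}=1, q_{-2}=1, q_{-1}=0:
  i=0: a_0=3, p_0 = 3*1 + 0 = 3, q_0 = 3*0 + 1 = 1.
  i=1: a_1=5, p_1 = 5*3 + 1 = 16, q_1 = 5*1 + 0 = 5.
  i=2: a_2=3, p_2 = 3*16 + 3 = 51, q_2 = 3*5 + 1 = 16.
  i=3: a_3=4, p_3 = 4*51 + 16 = 220, q_3 = 4*16 + 5 = 69.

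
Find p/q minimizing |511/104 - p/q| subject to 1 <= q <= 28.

113/23

Expand x = 511/104 as a continued fraction with the Euclidean algorithm:
  511 = 4*104 + 95, so a_0 = 4.
  104 = 1*95 + 9, so a_1 = 1.
  95 = 10*9 + 5, so a_2 = 10.
  9 = 1*5 + 4, so a_3 = 1.
  5 = 1*4 + 1, so a_4 = 1.
  4 = 4*1 + 0, so a_5 = 4.
so x = [4; 1, 10, 1, 1, 4].
Convergents (p_i = a_i*p_{i-1} + p_{i-2}, q_i = a_i*q_{i-1} + q_{i-2} with p_{-2}=0, p_{-1}=1, q_{-2}=1, q_{-1}=0), until the denominator exceeds 28:
  i=0: a_0=4, p_0 = 4*1 + 0 = 4, q_0 = 4*0 + 1 = 1.
  i=1: a_1=1, p_1 = 1*4 + 1 = 5, q_1 = 1*1 + 0 = 1.
  i=2: a_2=10, p_2 = 10*5 + 4 = 54, q_2 = 10*1 + 1 = 11.
  i=3: a_3=1, p_3 = 1*54 + 5 = 59, q_3 = 1*11 + 1 = 12.
  i=4: a_4=1, p_4 = 1*59 + 54 = 113, q_4 = 1*12 + 11 = 23.
  i=5: a_5=4, p_5 = 4*113 + 59 = 511, q_5 = 4*23 + 12 = 104.
q_5 = 104 > 28, so the last convergent with denominator <= 28 is p_4/q_4 = 113/23.
The closest fraction with denominator <= 28 is either p_4/q_4 or the intermediate fraction (k*p_4 + p_3)/(k*q_4 + q_3) with the largest k >= 1 whose denominator stays <= 28; these approach x as k grows, and every other convergent or intermediate fraction in range is farther away.
Largest k: floor((28 - q_3)/q_4) = floor((28 - 12)/23) = 0.
Since k = 0, no intermediate fraction beyond p_4/q_4 has denominator <= 28, so the convergent 113/23 is the closest (its error is |511*23 - 113*104|/(104*23) = 1/2392).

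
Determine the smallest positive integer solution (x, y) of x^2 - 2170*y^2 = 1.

(x, y) = (559, 12)

First expand sqrt(2170) as a continued fraction. With x_i = (sqrt(2170) + m_i)/d_i and (m_0, d_0) = (0, 1): a_0 = floor(sqrt(2170)) = 46, since 46^2 = 2116 <= 2170 < 2209 = 47^2.
Iterate m_{i+1} = d_i*a_i - m_i, d_{i+1} = (2170 - m_{i+1}^2)/d_i, a_{i+1} = floor((a_0 + m_{i+1})/d_{i+1}):
  m_1 = 1*46 - 0 = 46, d_1 = (2170 - 46^2)/1 = 54/1 = 54, a_1 = floor((46 + 46)/54) = 1.
  m_2 = 54*1 - 46 = 8, d_2 = (2170 - 8^2)/54 = 2106/54 = 39, a_2 = floor((46 + 8)/39) = 1.
  m_3 = 39*1 - 8 = 31, d_3 = (2170 - 31^2)/39 = 1209/39 = 31, a_3 = floor((46 + 31)/31) = 2.
  m_4 = 31*2 - 31 = 31, d_4 = (2170 - 31^2)/31 = 1209/31 = 39, a_4 = floor((46 + 31)/39) = 1.
  m_5 = 39*1 - 31 = 8, d_5 = (2170 - 8^2)/39 = 2106/39 = 54, a_5 = floor((46 + 8)/54) = 1.
  m_6 = 54*1 - 8 = 46, d_6 = (2170 - 46^2)/54 = 54/54 = 1, a_6 = floor((46 + 46)/1) = 92.
  m_7 = 1*92 - 46 = 46, d_7 = (2170 - 46^2)/1 = 54/1 = 54: (m_7, d_7) = (m_1, d_1) = (46, 54), so from here the quotients repeat a_1, ..., a_6; the period length is 6.
So sqrt(2170) = [46; (1, 1, 2, 1, 1, 92)] with period length k = 6.
k is even, so the fundamental solution of x^2 - 2170y^2 = 1 is (p_{k-1}, q_{k-1}) = (p_5, q_5); compute convergents through index 5.
Convergents (p_i = a_i*p_{i-1} + p_{i-2}, q_i = a_i*q_{i-1} + q_{i-2} with p_{-2}=0, p_{-1}=1, q_{-2}=1, q_{-1}=0):
  i=0: a_0=46, p_0 = 46*1 + 0 = 46, q_0 = 46*0 + 1 = 1.
  i=1: a_1=1, p_1 = 1*46 + 1 = 47, q_1 = 1*1 + 0 = 1.
  i=2: a_2=1, p_2 = 1*47 + 46 = 93, q_2 = 1*1 + 1 = 2.
  i=3: a_3=2, p_3 = 2*93 + 47 = 233, q_3 = 2*2 + 1 = 5.
  i=4: a_4=1, p_4 = 1*233 + 93 = 326, q_4 = 1*5 + 2 = 7.
  i=5: a_5=1, p_5 = 1*326 + 233 = 559, q_5 = 1*7 + 5 = 12.
Check: 559^2 - 2170*12^2 = 312481 - 312480 = 1, so (x, y) = (559, 12) solves the equation, and by the theorem it is the least positive solution.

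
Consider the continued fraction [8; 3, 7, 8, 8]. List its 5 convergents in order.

8/1, 25/3, 183/22, 1489/179, 12095/1454

Using the convergent recurrence p_i = a_i*p_{i-1} + p_{i-2}, q_i = a_i*q_{i-1} + q_{i-2} with p_{-2}=0, p_{-1}=1, q_{-2}=1, q_{-1}=0:
  i=0: a_0=8, p_0 = 8*1 + 0 = 8, q_0 = 8*0 + 1 = 1.
  i=1: a_1=3, p_1 = 3*8 + 1 = 25, q_1 = 3*1 + 0 = 3.
  i=2: a_2=7, p_2 = 7*25 + 8 = 183, q_2 = 7*3 + 1 = 22.
  i=3: a_3=8, p_3 = 8*183 + 25 = 1489, q_3 = 8*22 + 3 = 179.
  i=4: a_4=8, p_4 = 8*1489 + 183 = 12095, q_4 = 8*179 + 22 = 1454.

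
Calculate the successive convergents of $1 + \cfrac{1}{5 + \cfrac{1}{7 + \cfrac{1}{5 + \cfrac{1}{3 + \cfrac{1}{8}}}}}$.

1/1, 6/5, 43/36, 221/185, 706/591, 5869/4913

Using the convergent recurrence p_i = a_i*p_{i-1} + p_{i-2}, q_i = a_i*q_{i-1} + q_{i-2} with p_{-2}=0, p_{-1}=1, q_{-2}=1, q_{-1}=0:
  i=0: a_0=1, p_0 = 1*1 + 0 = 1, q_0 = 1*0 + 1 = 1.
  i=1: a_1=5, p_1 = 5*1 + 1 = 6, q_1 = 5*1 + 0 = 5.
  i=2: a_2=7, p_2 = 7*6 + 1 = 43, q_2 = 7*5 + 1 = 36.
  i=3: a_3=5, p_3 = 5*43 + 6 = 221, q_3 = 5*36 + 5 = 185.
  i=4: a_4=3, p_4 = 3*221 + 43 = 706, q_4 = 3*185 + 36 = 591.
  i=5: a_5=8, p_5 = 8*706 + 221 = 5869, q_5 = 8*591 + 185 = 4913.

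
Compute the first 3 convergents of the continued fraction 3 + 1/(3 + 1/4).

Using the convergent recurrence p_i = a_i*p_{i-1} + p_{i-2}, q_i = a_i*q_{i-1} + q_{i-2} with p_{-2}=0, p_{-1}=1, q_{-2}=1, q_{-1}=0:
  i=0: a_0=3, p_0 = 3*1 + 0 = 3, q_0 = 3*0 + 1 = 1.
  i=1: a_1=3, p_1 = 3*3 + 1 = 10, q_1 = 3*1 + 0 = 3.
  i=2: a_2=4, p_2 = 4*10 + 3 = 43, q_2 = 4*3 + 1 = 13.

3/1, 10/3, 43/13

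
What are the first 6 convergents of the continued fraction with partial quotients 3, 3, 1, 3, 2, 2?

3/1, 10/3, 13/4, 49/15, 111/34, 271/83

Using the convergent recurrence p_i = a_i*p_{i-1} + p_{i-2}, q_i = a_i*q_{i-1} + q_{i-2} with p_{-2}=0, p_{-1}=1, q_{-2}=1, q_{-1}=0:
  i=0: a_0=3, p_0 = 3*1 + 0 = 3, q_0 = 3*0 + 1 = 1.
  i=1: a_1=3, p_1 = 3*3 + 1 = 10, q_1 = 3*1 + 0 = 3.
  i=2: a_2=1, p_2 = 1*10 + 3 = 13, q_2 = 1*3 + 1 = 4.
  i=3: a_3=3, p_3 = 3*13 + 10 = 49, q_3 = 3*4 + 3 = 15.
  i=4: a_4=2, p_4 = 2*49 + 13 = 111, q_4 = 2*15 + 4 = 34.
  i=5: a_5=2, p_5 = 2*111 + 49 = 271, q_5 = 2*34 + 15 = 83.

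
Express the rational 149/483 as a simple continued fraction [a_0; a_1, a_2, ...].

Run the Euclidean algorithm on 149 and 483; the successive quotients are the partial quotients a_0, a_1, ... (each step inverts the fractional part left over by the previous one):
  149 = 0*483 + 149, so a_0 = 0.
  483 = 3*149 + 36, so a_1 = 3.
  149 = 4*36 + 5, so a_2 = 4.
  36 = 7*5 + 1, so a_3 = 7.
  5 = 5*1 + 0, so a_4 = 5.
The remainder reaches 0 after 5 divisions, so the expansion has 5 partial quotients, read off in order.

[0; 3, 4, 7, 5]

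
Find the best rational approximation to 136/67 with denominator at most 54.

69/34

Expand x = 136/67 as a continued fraction with the Euclidean algorithm:
  136 = 2*67 + 2, so a_0 = 2.
  67 = 33*2 + 1, so a_1 = 33.
  2 = 2*1 + 0, so a_2 = 2.
so x = [2; 33, 2].
Convergents (p_i = a_i*p_{i-1} + p_{i-2}, q_i = a_i*q_{i-1} + q_{i-2} with p_{-2}=0, p_{-1}=1, q_{-2}=1, q_{-1}=0), until the denominator exceeds 54:
  i=0: a_0=2, p_0 = 2*1 + 0 = 2, q_0 = 2*0 + 1 = 1.
  i=1: a_1=33, p_1 = 33*2 + 1 = 67, q_1 = 33*1 + 0 = 33.
  i=2: a_2=2, p_2 = 2*67 + 2 = 136, q_2 = 2*33 + 1 = 67.
q_2 = 67 > 54, so the last convergent with denominator <= 54 is p_1/q_1 = 67/33.
The closest fraction with denominator <= 54 is either p_1/q_1 or the intermediate fraction (k*p_1 + p_0)/(k*q_1 + q_0) with the largest k >= 1 whose denominator stays <= 54; these approach x as k grows, and every other convergent or intermediate fraction in range is farther away.
Largest k: floor((54 - q_0)/q_1) = floor((54 - 1)/33) = 1.
That gives (1*67 + 2)/(1*33 + 1) = 69/34.
Compare the errors: |x - 67/33| = |136*33 - 67*67|/(67*33) = 1/2211, and |x - 69/34| = |136*34 - 69*67|/(67*34) = 1/2278.
Cross-multiplying, 1*2211 = 2211 < 2278 = 1*2278, so 1/2278 is smaller: the intermediate fraction 69/34 is closer to x than 67/33.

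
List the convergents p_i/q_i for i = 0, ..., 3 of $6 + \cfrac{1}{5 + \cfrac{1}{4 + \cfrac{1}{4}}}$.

6/1, 31/5, 130/21, 551/89

Using the convergent recurrence p_i = a_i*p_{i-1} + p_{i-2}, q_i = a_i*q_{i-1} + q_{i-2} with p_{-2}=0, p_{-1}=1, q_{-2}=1, q_{-1}=0:
  i=0: a_0=6, p_0 = 6*1 + 0 = 6, q_0 = 6*0 + 1 = 1.
  i=1: a_1=5, p_1 = 5*6 + 1 = 31, q_1 = 5*1 + 0 = 5.
  i=2: a_2=4, p_2 = 4*31 + 6 = 130, q_2 = 4*5 + 1 = 21.
  i=3: a_3=4, p_3 = 4*130 + 31 = 551, q_3 = 4*21 + 5 = 89.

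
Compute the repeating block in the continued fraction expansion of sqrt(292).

[17; (11, 2, 1, 3, 8, 3, 1, 2, 11, 34)]

Write x_i = (sqrt(292) + m_i)/d_i with (m_0, d_0) = (0, 1). a_0 = floor(sqrt(292)) = 17, since 17^2 = 289 <= 292 < 324 = 18^2.
Iterate m_{i+1} = d_i*a_i - m_i, d_{i+1} = (292 - m_{i+1}^2)/d_i, a_{i+1} = floor((a_0 + m_{i+1})/d_{i+1}):
  m_1 = 1*17 - 0 = 17, d_1 = (292 - 17^2)/1 = 3/1 = 3, a_1 = floor((17 + 17)/3) = 11.
  m_2 = 3*11 - 17 = 16, d_2 = (292 - 16^2)/3 = 36/3 = 12, a_2 = floor((17 + 16)/12) = 2.
  m_3 = 12*2 - 16 = 8, d_3 = (292 - 8^2)/12 = 228/12 = 19, a_3 = floor((17 + 8)/19) = 1.
  m_4 = 19*1 - 8 = 11, d_4 = (292 - 11^2)/19 = 171/19 = 9, a_4 = floor((17 + 11)/9) = 3.
  m_5 = 9*3 - 11 = 16, d_5 = (292 - 16^2)/9 = 36/9 = 4, a_5 = floor((17 + 16)/4) = 8.
  m_6 = 4*8 - 16 = 16, d_6 = (292 - 16^2)/4 = 36/4 = 9, a_6 = floor((17 + 16)/9) = 3.
  m_7 = 9*3 - 16 = 11, d_7 = (292 - 11^2)/9 = 171/9 = 19, a_7 = floor((17 + 11)/19) = 1.
  m_8 = 19*1 - 11 = 8, d_8 = (292 - 8^2)/19 = 228/19 = 12, a_8 = floor((17 + 8)/12) = 2.
  m_9 = 12*2 - 8 = 16, d_9 = (292 - 16^2)/12 = 36/12 = 3, a_9 = floor((17 + 16)/3) = 11.
  m_10 = 3*11 - 16 = 17, d_10 = (292 - 17^2)/3 = 3/3 = 1, a_10 = floor((17 + 17)/1) = 34.
  m_11 = 1*34 - 17 = 17, d_11 = (292 - 17^2)/1 = 3/1 = 3: (m_11, d_11) = (m_1, d_1) = (17, 3), so from here the quotients repeat a_1, ..., a_10; the period length is 10.
Hence the expansion of sqrt(292) is a_0 = 17 followed by the repeating block 11, 2, 1, 3, 8, 3, 1, 2, 11, 34 (period 10).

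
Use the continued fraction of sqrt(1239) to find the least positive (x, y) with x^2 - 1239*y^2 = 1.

(x, y) = (176, 5)

First expand sqrt(1239) as a continued fraction. With x_i = (sqrt(1239) + m_i)/d_i and (m_0, d_0) = (0, 1): a_0 = floor(sqrt(1239)) = 35, since 35^2 = 1225 <= 1239 < 1296 = 36^2.
Iterate m_{i+1} = d_i*a_i - m_i, d_{i+1} = (1239 - m_{i+1}^2)/d_i, a_{i+1} = floor((a_0 + m_{i+1})/d_{i+1}):
  m_1 = 1*35 - 0 = 35, d_1 = (1239 - 35^2)/1 = 14/1 = 14, a_1 = floor((35 + 35)/14) = 5.
  m_2 = 14*5 - 35 = 35, d_2 = (1239 - 35^2)/14 = 14/14 = 1, a_2 = floor((35 + 35)/1) = 70.
  m_3 = 1*70 - 35 = 35, d_3 = (1239 - 35^2)/1 = 14/1 = 14: (m_3, d_3) = (m_1, d_1) = (35, 14), so from here the quotients repeat a_1, a_2; the period length is 2.
So sqrt(1239) = [35; (5, 70)] with period length k = 2.
k is even, so the fundamental solution of x^2 - 1239y^2 = 1 is (p_{k-1}, q_{k-1}) = (p_1, q_1); compute convergents through index 1.
Convergents (p_i = a_i*p_{i-1} + p_{i-2}, q_i = a_i*q_{i-1} + q_{i-2} with p_{-2}=0, p_{-1}=1, q_{-2}=1, q_{-1}=0):
  i=0: a_0=35, p_0 = 35*1 + 0 = 35, q_0 = 35*0 + 1 = 1.
  i=1: a_1=5, p_1 = 5*35 + 1 = 176, q_1 = 5*1 + 0 = 5.
Check: 176^2 - 1239*5^2 = 30976 - 30975 = 1, so (x, y) = (176, 5) solves the equation, and by the theorem it is the least positive solution.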